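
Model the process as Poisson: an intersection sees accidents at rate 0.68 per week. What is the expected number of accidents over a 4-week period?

E[N] = λt = 0.68 × 4 = 2.72 (a 4-week period = 4 weeks).

2.72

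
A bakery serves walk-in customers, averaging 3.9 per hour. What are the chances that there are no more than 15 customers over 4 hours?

0.5069

Over the interval, μ = 3.9 × 4 = 15.6 (4 hours).
P(N ≤ 15) = Σ_{j=0}^{15} e^(−μ) μ^j/j! ≈ 0.5069.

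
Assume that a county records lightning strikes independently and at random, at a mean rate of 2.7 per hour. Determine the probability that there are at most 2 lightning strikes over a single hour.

With mean μ = 2.7 per hour,
P(N ≤ 2) = Σ_{j=0}^{2} e^(−μ) μ^j/j! ≈ 0.4936.

0.4936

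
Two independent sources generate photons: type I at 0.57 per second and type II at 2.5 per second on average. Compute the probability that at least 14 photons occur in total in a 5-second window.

Independent Poisson processes superpose: combined rate λ = 0.57 + 2.5 = 3.07 per second.
Over the interval, μ = 3.07 × 5 = 15.35 (a 5-second window = 5 seconds).
P(N ≥ 14) = 1 − P(N ≤ 13) ≈ 0.6694.

0.6694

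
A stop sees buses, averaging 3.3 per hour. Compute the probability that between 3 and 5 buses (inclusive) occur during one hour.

0.5235

With mean μ = 3.3 per hour,
P(3 ≤ N ≤ 5) = Σ_{j=3}^{5} e^(−3.3) · 3.3^j/j! ≈ 0.5235.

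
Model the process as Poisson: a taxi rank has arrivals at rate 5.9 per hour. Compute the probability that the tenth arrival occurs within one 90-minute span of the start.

Over the interval, μ = 5.9 × 1.5 = 8.85 (a 90-minute span = 1.5 hours).
The tenth arrival falls in the interval iff at least 10 events occur there: P(S_10 ≤ t) = P(N ≥ 10) = 1 − P(N ≤ 9) ≈ 0.3928.

0.3928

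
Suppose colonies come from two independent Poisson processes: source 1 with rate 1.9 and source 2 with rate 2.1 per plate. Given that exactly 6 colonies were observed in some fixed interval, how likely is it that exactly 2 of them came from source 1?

0.2571

Given the total, each event is independently from source 1 with probability p = λ_1/(λ_1+λ_2) = 1.9/4 = 0.4750.
So K ~ Binomial(6, 1.9/4): P(K = 2) = C(6,2) · (1.9/4)^2 · (2.1/4)^4 ≈ 0.2571.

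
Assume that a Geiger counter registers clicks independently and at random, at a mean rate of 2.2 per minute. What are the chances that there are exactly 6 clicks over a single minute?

With mean μ = 2.2 per minute,
P(N = 6) = e^(−μ) μ^6/6! = e^(−2.2) · 2.2^6/720 ≈ 0.0174.

0.0174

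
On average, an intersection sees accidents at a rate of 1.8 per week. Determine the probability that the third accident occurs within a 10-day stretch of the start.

0.4744

Over the interval, μ = 1.8 × 10/7 ≈ 2.57143 (a 10-day stretch = 10/7 weeks).
The third arrival falls in the interval iff at least 3 events occur there: P(S_3 ≤ t) = P(N ≥ 3) = 1 − P(N ≤ 2) ≈ 0.4744.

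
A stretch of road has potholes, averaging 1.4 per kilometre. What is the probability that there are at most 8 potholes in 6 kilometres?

0.5369

Over the interval, μ = 1.4 × 6 = 8.4 (6 kilometres).
P(N ≤ 8) = Σ_{j=0}^{8} e^(−μ) μ^j/j! ≈ 0.5369.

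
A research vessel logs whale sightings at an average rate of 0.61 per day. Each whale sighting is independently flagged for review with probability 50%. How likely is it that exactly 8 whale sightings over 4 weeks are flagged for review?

Thinning: the whale sightings that are flagged for review themselves form a Poisson process with rate 0.5 × 0.61 = 0.305 per day.
Over the interval, μ = 0.305 × 28 = 8.54 (4 weeks = 28 days).
P(N = 8) = e^(−8.54) · 8.54^8/8! ≈ 0.1372.

0.1372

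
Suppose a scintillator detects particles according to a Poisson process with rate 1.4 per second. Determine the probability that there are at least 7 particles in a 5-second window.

Over the interval, μ = 1.4 × 5 = 7 (a 5-second window = 5 seconds).
P(N ≥ 7) = 1 − P(N ≤ 6) = 1 − Σ_{j=0}^{6} e^(−μ) μ^j/j! ≈ 0.5503.

0.5503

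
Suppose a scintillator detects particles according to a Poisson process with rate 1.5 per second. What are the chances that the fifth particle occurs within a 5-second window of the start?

0.8679

Over the interval, μ = 1.5 × 5 = 7.5 (a 5-second window = 5 seconds).
The fifth arrival falls in the interval iff at least 5 events occur there: P(S_5 ≤ t) = P(N ≥ 5) = 1 − P(N ≤ 4) ≈ 0.8679.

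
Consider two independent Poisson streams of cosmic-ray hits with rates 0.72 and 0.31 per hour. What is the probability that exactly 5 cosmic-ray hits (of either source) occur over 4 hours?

0.1607

Independent Poisson processes superpose: combined rate λ = 0.72 + 0.31 = 1.03 per hour.
Over the interval, μ = 1.03 × 4 = 4.12 (4 hours).
P(N = 5) = e^(−4.12) · 4.12^5/5! ≈ 0.1607.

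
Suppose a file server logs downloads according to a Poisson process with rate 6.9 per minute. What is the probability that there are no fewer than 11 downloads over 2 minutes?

0.8107

Over the interval, μ = 6.9 × 2 = 13.8 (2 minutes).
P(N ≥ 11) = 1 − P(N ≤ 10) = 1 − Σ_{j=0}^{10} e^(−μ) μ^j/j! ≈ 0.8107.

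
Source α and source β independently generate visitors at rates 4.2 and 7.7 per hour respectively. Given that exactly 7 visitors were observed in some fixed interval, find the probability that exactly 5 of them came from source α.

0.0482

Given the total, each event is independently from source α with probability p = λ_α/(λ_α+λ_β) = 4.2/11.9 ≈ 0.3529.
So K ~ Binomial(7, 4.2/11.9): P(K = 5) = C(7,5) · (4.2/11.9)^5 · (7.7/11.9)^2 ≈ 0.0482.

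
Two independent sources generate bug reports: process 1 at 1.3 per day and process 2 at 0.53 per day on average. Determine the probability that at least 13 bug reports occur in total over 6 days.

0.3091

Independent Poisson processes superpose: combined rate λ = 1.3 + 0.53 = 1.83 per day.
Over the interval, μ = 1.83 × 6 = 10.98 (6 days).
P(N ≥ 13) = 1 − P(N ≤ 12) ≈ 0.3091.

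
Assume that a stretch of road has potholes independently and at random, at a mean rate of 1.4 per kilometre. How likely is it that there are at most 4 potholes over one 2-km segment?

0.8477

Over the interval, μ = 1.4 × 2 = 2.8 (a 2-km segment = 2 kilometres).
P(N ≤ 4) = Σ_{j=0}^{4} e^(−μ) μ^j/j! ≈ 0.8477.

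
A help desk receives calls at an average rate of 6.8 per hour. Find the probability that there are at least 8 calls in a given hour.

0.3715

With mean μ = 6.8 per hour,
P(N ≥ 8) = 1 − P(N ≤ 7) = 1 − Σ_{j=0}^{7} e^(−μ) μ^j/j! ≈ 0.3715.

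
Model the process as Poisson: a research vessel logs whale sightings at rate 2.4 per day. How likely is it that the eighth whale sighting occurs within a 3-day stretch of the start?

0.4311

Over the interval, μ = 2.4 × 3 = 7.2 (a 3-day stretch = 3 days).
The eighth arrival falls in the interval iff at least 8 events occur there: P(S_8 ≤ t) = P(N ≥ 8) = 1 − P(N ≤ 7) ≈ 0.4311.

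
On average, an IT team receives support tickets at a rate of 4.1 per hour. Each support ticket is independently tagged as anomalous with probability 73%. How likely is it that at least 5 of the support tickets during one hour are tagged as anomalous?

Thinning: the support tickets that are tagged as anomalous themselves form a Poisson process with rate 0.73 × 4.1 = 2.993 per hour.
So μ = 2.993.
P(N ≥ 5) = 1 − P(N ≤ 4) ≈ 0.1836.

0.1836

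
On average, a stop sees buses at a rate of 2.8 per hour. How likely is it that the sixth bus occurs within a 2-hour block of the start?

0.4881

Over the interval, μ = 2.8 × 2 = 5.6 (a 2-hour block = 2 hours).
The sixth arrival falls in the interval iff at least 6 events occur there: P(S_6 ≤ t) = P(N ≥ 6) = 1 − P(N ≤ 5) ≈ 0.4881.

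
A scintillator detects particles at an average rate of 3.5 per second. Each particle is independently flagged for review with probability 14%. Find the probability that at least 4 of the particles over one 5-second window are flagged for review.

0.2318

Thinning: the particles that are flagged for review themselves form a Poisson process with rate 0.14 × 3.5 = 0.49 per second.
Over the interval, μ = 0.49 × 5 = 2.45 (a 5-second window = 5 seconds).
P(N ≥ 4) = 1 − P(N ≤ 3) ≈ 0.2318.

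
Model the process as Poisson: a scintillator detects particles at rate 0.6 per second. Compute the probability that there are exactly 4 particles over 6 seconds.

0.1912

Over the interval, μ = 0.6 × 6 = 3.6 (6 seconds).
P(N = 4) = e^(−μ) μ^4/4! = e^(−3.6) · 3.6^4/24 ≈ 0.1912.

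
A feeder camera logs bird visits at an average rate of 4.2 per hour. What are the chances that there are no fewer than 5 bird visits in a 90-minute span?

0.7531

Over the interval, μ = 4.2 × 1.5 = 6.3 (a 90-minute span = 1.5 hours).
P(N ≥ 5) = 1 − P(N ≤ 4) = 1 − Σ_{j=0}^{4} e^(−μ) μ^j/j! ≈ 0.7531.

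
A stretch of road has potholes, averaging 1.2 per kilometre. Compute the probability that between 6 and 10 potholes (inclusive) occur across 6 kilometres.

Over the interval, μ = 1.2 × 6 = 7.2 (6 kilometres).
P(6 ≤ N ≤ 10) = Σ_{j=6}^{10} e^(−7.2) · 7.2^j/j! ≈ 0.6108.

0.6108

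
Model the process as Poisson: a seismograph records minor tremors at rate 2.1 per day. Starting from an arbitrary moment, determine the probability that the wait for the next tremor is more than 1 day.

0.1225

The wait for the next event is exponential with rate λ = 2.1 per day.
P(T > 1) = e^(−λt) = e^(−2.1 × 1) = e^(−2.1) ≈ 0.1225.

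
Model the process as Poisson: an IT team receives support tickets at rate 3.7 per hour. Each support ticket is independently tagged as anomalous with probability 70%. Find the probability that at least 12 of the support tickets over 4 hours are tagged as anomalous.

Thinning: the support tickets that are tagged as anomalous themselves form a Poisson process with rate 0.7 × 3.7 = 2.59 per hour.
Over the interval, μ = 2.59 × 4 = 10.36 (4 hours).
P(N ≥ 12) = 1 − P(N ≤ 11) ≈ 0.3448.

0.3448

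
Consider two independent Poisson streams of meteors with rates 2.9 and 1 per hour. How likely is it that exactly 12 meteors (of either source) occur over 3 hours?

Independent Poisson processes superpose: combined rate λ = 2.9 + 1 = 3.9 per hour.
Over the interval, μ = 3.9 × 3 = 11.7 (3 hours).
P(N = 12) = e^(−11.7) · 11.7^12/12! ≈ 0.1139.

0.1139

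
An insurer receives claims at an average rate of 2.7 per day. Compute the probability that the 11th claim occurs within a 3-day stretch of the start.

Over the interval, μ = 2.7 × 3 = 8.1 (a 3-day stretch = 3 days).
The 11th arrival falls in the interval iff at least 11 events occur there: P(S_11 ≤ t) = P(N ≥ 11) = 1 − P(N ≤ 10) ≈ 0.1942.

0.1942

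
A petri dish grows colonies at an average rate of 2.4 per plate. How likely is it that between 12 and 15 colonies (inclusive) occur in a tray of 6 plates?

0.4016

Over the interval, μ = 2.4 × 6 = 14.4 (a tray of 6 plates = 6 plates).
P(12 ≤ N ≤ 15) = Σ_{j=12}^{15} e^(−14.4) · 14.4^j/j! ≈ 0.4016.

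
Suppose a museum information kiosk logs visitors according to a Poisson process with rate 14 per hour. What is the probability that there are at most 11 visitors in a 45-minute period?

0.6387

Over the interval, μ = 14 × 0.75 = 10.5 (a 45-minute period = 0.75 hours).
P(N ≤ 11) = Σ_{j=0}^{11} e^(−μ) μ^j/j! ≈ 0.6387.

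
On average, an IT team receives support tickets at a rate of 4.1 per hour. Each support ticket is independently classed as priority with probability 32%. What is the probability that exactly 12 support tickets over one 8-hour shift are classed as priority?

Thinning: the support tickets that are classed as priority themselves form a Poisson process with rate 0.32 × 4.1 = 1.312 per hour.
Over the interval, μ = 1.312 × 8 = 10.496 (an 8-hour shift = 8 hours).
P(N = 12) = e^(−10.496) · 10.496^12/12! ≈ 0.1032.

0.1032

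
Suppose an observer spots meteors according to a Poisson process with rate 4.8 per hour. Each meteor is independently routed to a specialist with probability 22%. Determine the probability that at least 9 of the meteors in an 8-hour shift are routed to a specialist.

0.4697

Thinning: the meteors that are routed to a specialist themselves form a Poisson process with rate 0.22 × 4.8 = 1.056 per hour.
Over the interval, μ = 1.056 × 8 = 8.448 (an 8-hour shift = 8 hours).
P(N ≥ 9) = 1 − P(N ≤ 8) ≈ 0.4697.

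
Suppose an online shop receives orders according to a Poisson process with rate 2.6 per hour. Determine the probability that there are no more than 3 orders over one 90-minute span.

Over the interval, μ = 2.6 × 1.5 = 3.9 (a 90-minute span = 1.5 hours).
P(N ≤ 3) = Σ_{j=0}^{3} e^(−μ) μ^j/j! ≈ 0.4532.

0.4532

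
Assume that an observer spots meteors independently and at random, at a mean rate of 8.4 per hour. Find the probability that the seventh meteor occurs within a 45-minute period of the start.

0.4418

Over the interval, μ = 8.4 × 0.75 = 6.3 (a 45-minute period = 0.75 hours).
The seventh arrival falls in the interval iff at least 7 events occur there: P(S_7 ≤ t) = P(N ≥ 7) = 1 − P(N ≤ 6) ≈ 0.4418.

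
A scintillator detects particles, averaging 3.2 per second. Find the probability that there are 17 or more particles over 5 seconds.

0.4340

Over the interval, μ = 3.2 × 5 = 16 (5 seconds).
P(N ≥ 17) = 1 − P(N ≤ 16) = 1 − Σ_{j=0}^{16} e^(−μ) μ^j/j! ≈ 0.4340.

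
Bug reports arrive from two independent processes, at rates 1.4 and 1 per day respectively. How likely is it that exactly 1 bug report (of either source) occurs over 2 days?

0.0395

Independent Poisson processes superpose: combined rate λ = 1.4 + 1 = 2.4 per day.
Over the interval, μ = 2.4 × 2 = 4.8 (2 days).
P(N = 1) = e^(−4.8) · 4.8^1/1! ≈ 0.0395.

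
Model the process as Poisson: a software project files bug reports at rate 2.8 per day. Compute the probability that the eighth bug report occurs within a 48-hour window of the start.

0.2030

Over the interval, μ = 2.8 × 2 = 5.6 (a 48-hour window = 2 days).
The eighth arrival falls in the interval iff at least 8 events occur there: P(S_8 ≤ t) = P(N ≥ 8) = 1 − P(N ≤ 7) ≈ 0.2030.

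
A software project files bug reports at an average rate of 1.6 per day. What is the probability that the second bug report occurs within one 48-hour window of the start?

Over the interval, μ = 1.6 × 2 = 3.2 (a 48-hour window = 2 days).
The second arrival falls in the interval iff at least 2 events occur there: P(S_2 ≤ t) = P(N ≥ 2) = 1 − P(N ≤ 1) ≈ 0.8288.

0.8288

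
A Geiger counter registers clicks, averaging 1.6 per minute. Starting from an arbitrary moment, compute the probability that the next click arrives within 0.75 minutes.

Inter-arrival times are exponential with rate λ = 1.6 per minute.
P(T ≤ 0.75) = 1 − e^(−λt) = 1 − e^(−1.6 × 0.75) = 1 − e^(−1.2) ≈ 0.6988.

0.6988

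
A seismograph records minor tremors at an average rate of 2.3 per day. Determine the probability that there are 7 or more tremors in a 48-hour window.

0.1820

Over the interval, μ = 2.3 × 2 = 4.6 (a 48-hour window = 2 days).
P(N ≥ 7) = 1 − P(N ≤ 6) = 1 − Σ_{j=0}^{6} e^(−μ) μ^j/j! ≈ 0.1820.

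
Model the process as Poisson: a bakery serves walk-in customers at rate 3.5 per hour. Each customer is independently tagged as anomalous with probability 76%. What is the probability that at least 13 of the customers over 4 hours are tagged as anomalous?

Thinning: the customers that are tagged as anomalous themselves form a Poisson process with rate 0.76 × 3.5 = 2.66 per hour.
Over the interval, μ = 2.66 × 4 = 10.64 (4 hours).
P(N ≥ 13) = 1 − P(N ≤ 12) ≈ 0.2726.

0.2726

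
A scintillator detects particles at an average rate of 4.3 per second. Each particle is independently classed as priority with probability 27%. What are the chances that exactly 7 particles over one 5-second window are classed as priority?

0.1328

Thinning: the particles that are classed as priority themselves form a Poisson process with rate 0.27 × 4.3 = 1.161 per second.
Over the interval, μ = 1.161 × 5 = 5.805 (a 5-second window = 5 seconds).
P(N = 7) = e^(−5.805) · 5.805^7/7! ≈ 0.1328.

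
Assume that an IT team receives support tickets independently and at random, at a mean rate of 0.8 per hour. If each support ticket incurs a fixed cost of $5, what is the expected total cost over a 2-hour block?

E[N] = 0.8 × 2 = 1.6 (a 2-hour block = 2 hours); E[cost] = 1.6 × $5 = $8.

$8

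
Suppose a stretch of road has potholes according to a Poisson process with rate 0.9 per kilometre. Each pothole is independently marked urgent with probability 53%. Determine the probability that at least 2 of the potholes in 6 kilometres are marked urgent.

0.7793

Thinning: the potholes that are marked urgent themselves form a Poisson process with rate 0.53 × 0.9 = 0.477 per kilometre.
Over the interval, μ = 0.477 × 6 = 2.862 (6 kilometres).
P(N ≥ 2) = 1 − P(N ≤ 1) ≈ 0.7793.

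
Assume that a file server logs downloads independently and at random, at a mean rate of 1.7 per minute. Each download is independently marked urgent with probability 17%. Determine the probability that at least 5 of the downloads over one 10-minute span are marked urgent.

0.1666

Thinning: the downloads that are marked urgent themselves form a Poisson process with rate 0.17 × 1.7 = 0.289 per minute.
Over the interval, μ = 0.289 × 10 = 2.89 (a 10-minute span = 10 minutes).
P(N ≥ 5) = 1 − P(N ≤ 4) ≈ 0.1666.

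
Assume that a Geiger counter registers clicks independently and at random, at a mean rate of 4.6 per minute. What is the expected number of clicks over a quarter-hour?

69

E[N] = λt = 4.6 × 15 = 69 (a quarter-hour = 15 minutes).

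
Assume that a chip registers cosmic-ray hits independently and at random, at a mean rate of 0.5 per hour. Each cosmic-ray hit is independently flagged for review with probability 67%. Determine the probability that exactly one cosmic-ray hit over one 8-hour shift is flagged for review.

Thinning: the cosmic-ray hits that are flagged for review themselves form a Poisson process with rate 0.67 × 0.5 = 0.335 per hour.
Over the interval, μ = 0.335 × 8 = 2.68 (an 8-hour shift = 8 hours).
P(N = 1) = e^(−2.68) · 2.68^1/1! ≈ 0.1837.

0.1837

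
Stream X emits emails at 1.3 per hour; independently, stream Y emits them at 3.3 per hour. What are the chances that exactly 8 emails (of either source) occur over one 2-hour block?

Independent Poisson processes superpose: combined rate λ = 1.3 + 3.3 = 4.6 per hour.
Over the interval, μ = 4.6 × 2 = 9.2 (a 2-hour block = 2 hours).
P(N = 8) = e^(−9.2) · 9.2^8/8! ≈ 0.1286.

0.1286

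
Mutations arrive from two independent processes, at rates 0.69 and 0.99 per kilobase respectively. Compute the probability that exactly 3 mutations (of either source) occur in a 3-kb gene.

0.1381

Independent Poisson processes superpose: combined rate λ = 0.69 + 0.99 = 1.68 per kilobase.
Over the interval, μ = 1.68 × 3 = 5.04 (a 3-kb gene = 3 kilobases).
P(N = 3) = e^(−5.04) · 5.04^3/3! ≈ 0.1381.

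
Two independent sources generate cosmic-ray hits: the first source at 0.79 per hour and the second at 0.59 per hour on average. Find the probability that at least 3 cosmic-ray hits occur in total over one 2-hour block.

0.5210

Independent Poisson processes superpose: combined rate λ = 0.79 + 0.59 = 1.38 per hour.
Over the interval, μ = 1.38 × 2 = 2.76 (a 2-hour block = 2 hours).
P(N ≥ 3) = 1 − P(N ≤ 2) ≈ 0.5210.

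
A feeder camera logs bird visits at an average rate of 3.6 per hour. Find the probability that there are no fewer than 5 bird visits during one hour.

0.2936

With mean μ = 3.6 per hour,
P(N ≥ 5) = 1 − P(N ≤ 4) = 1 − Σ_{j=0}^{4} e^(−μ) μ^j/j! ≈ 0.2936.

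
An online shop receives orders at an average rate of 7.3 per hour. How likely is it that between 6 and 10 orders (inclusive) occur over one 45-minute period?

Over the interval, μ = 7.3 × 0.75 = 5.475 (a 45-minute period = 0.75 hours).
P(6 ≤ N ≤ 10) = Σ_{j=6}^{10} e^(−5.475) · 5.475^j/j! ≈ 0.4422.

0.4422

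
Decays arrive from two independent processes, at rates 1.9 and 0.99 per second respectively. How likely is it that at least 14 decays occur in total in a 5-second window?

Independent Poisson processes superpose: combined rate λ = 1.9 + 0.99 = 2.89 per second.
Over the interval, μ = 2.89 × 5 = 14.45 (a 5-second window = 5 seconds).
P(N ≥ 14) = 1 − P(N ≤ 13) ≈ 0.5824.

0.5824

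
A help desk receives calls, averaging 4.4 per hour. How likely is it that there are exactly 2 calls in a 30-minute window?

Over the interval, μ = 4.4 × 0.5 = 2.2 (a 30-minute window = 0.5 hours).
P(N = 2) = e^(−μ) μ^2/2! = e^(−2.2) · 2.2^2/2 ≈ 0.2681.

0.2681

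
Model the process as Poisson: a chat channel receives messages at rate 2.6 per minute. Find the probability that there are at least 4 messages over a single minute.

0.2640

With mean μ = 2.6 per minute,
P(N ≥ 4) = 1 − P(N ≤ 3) = 1 − Σ_{j=0}^{3} e^(−μ) μ^j/j! ≈ 0.2640.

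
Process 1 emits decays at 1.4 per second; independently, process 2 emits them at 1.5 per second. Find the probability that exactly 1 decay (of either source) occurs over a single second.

Independent Poisson processes superpose: combined rate λ = 1.4 + 1.5 = 2.9 per second.
So μ = 2.9.
P(N = 1) = e^(−2.9) · 2.9^1/1! ≈ 0.1596.

0.1596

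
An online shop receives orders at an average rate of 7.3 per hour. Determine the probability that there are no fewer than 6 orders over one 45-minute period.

0.4668

Over the interval, μ = 7.3 × 0.75 = 5.475 (a 45-minute period = 0.75 hours).
P(N ≥ 6) = 1 − P(N ≤ 5) = 1 − Σ_{j=0}^{5} e^(−μ) μ^j/j! ≈ 0.4668.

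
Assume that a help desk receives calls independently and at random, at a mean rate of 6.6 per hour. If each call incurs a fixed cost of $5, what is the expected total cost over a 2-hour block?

E[N] = 6.6 × 2 = 13.2 (a 2-hour block = 2 hours); E[cost] = 13.2 × $5 = $66.

$66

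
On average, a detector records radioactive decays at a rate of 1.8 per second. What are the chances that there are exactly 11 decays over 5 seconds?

Over the interval, μ = 1.8 × 5 = 9 (5 seconds).
P(N = 11) = e^(−μ) μ^11/11! = e^(−9) · 9^11/39916800 ≈ 0.0970.

0.0970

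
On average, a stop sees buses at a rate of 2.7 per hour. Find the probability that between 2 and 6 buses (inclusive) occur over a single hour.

With mean μ = 2.7 per hour,
P(2 ≤ N ≤ 6) = Σ_{j=2}^{6} e^(−2.7) · 2.7^j/j! ≈ 0.7308.

0.7308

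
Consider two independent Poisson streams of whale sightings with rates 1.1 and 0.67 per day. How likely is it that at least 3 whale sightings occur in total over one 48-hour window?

0.6865

Independent Poisson processes superpose: combined rate λ = 1.1 + 0.67 = 1.77 per day.
Over the interval, μ = 1.77 × 2 = 3.54 (a 48-hour window = 2 days).
P(N ≥ 3) = 1 − P(N ≤ 2) ≈ 0.6865.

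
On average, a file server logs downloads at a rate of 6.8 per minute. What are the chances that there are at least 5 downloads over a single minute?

0.8080

With mean μ = 6.8 per minute,
P(N ≥ 5) = 1 − P(N ≤ 4) = 1 − Σ_{j=0}^{4} e^(−μ) μ^j/j! ≈ 0.8080.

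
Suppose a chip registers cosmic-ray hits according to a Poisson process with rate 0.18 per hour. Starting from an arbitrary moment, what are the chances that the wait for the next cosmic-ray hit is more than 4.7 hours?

0.4291

The wait for the next event is exponential with rate λ = 0.18 per hour.
P(T > 4.7) = e^(−λt) = e^(−0.18 × 4.7) = e^(−0.846) ≈ 0.4291.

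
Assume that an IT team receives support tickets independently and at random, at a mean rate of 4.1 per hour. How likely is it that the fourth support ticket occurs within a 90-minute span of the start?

Over the interval, μ = 4.1 × 1.5 = 6.15 (a 90-minute span = 1.5 hours).
The fourth arrival falls in the interval iff at least 4 events occur there: P(S_4 ≤ t) = P(N ≥ 4) = 1 − P(N ≤ 3) ≈ 0.8617.

0.8617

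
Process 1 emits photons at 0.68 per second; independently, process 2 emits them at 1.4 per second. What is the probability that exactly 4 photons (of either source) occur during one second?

Independent Poisson processes superpose: combined rate λ = 0.68 + 1.4 = 2.08 per second.
So μ = 2.08.
P(N = 4) = e^(−2.08) · 2.08^4/4! ≈ 0.0974.

0.0974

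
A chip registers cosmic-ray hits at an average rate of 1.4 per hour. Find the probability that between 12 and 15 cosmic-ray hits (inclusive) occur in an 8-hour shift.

0.3409

Over the interval, μ = 1.4 × 8 = 11.2 (an 8-hour shift = 8 hours).
P(12 ≤ N ≤ 15) = Σ_{j=12}^{15} e^(−11.2) · 11.2^j/j! ≈ 0.3409.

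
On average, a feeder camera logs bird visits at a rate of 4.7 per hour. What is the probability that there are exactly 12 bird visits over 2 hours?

0.0822

Over the interval, μ = 4.7 × 2 = 9.4 (2 hours).
P(N = 12) = e^(−μ) μ^12/12! = e^(−9.4) · 9.4^12/479001600 ≈ 0.0822.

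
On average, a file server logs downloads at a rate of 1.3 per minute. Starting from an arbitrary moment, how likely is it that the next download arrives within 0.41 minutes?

0.4132

Inter-arrival times are exponential with rate λ = 1.3 per minute.
P(T ≤ 0.41) = 1 − e^(−λt) = 1 − e^(−1.3 × 0.41) = 1 − e^(−0.533) ≈ 0.4132.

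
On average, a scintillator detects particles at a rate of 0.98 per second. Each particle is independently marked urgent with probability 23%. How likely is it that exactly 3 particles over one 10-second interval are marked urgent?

Thinning: the particles that are marked urgent themselves form a Poisson process with rate 0.23 × 0.98 = 0.2254 per second.
Over the interval, μ = 0.2254 × 10 = 2.254 (a 10-second interval = 10 seconds).
P(N = 3) = e^(−2.254) · 2.254^3/3! ≈ 0.2004.

0.2004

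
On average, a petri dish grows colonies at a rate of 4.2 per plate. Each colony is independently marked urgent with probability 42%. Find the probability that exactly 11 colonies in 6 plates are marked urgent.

0.1184

Thinning: the colonies that are marked urgent themselves form a Poisson process with rate 0.42 × 4.2 = 1.764 per plate.
Over the interval, μ = 1.764 × 6 = 10.584 (6 plates).
P(N = 11) = e^(−10.584) · 10.584^11/11! ≈ 0.1184.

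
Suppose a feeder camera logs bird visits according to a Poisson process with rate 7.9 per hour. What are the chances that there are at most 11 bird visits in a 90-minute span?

0.4789

Over the interval, μ = 7.9 × 1.5 = 11.85 (a 90-minute span = 1.5 hours).
P(N ≤ 11) = Σ_{j=0}^{11} e^(−μ) μ^j/j! ≈ 0.4789.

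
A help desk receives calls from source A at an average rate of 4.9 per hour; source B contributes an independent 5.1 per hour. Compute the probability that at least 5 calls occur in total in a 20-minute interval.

Independent Poisson processes superpose: combined rate λ = 4.9 + 5.1 = 10 per hour.
Over the interval, μ = 10 × 1/3 ≈ 3.33333 (a 20-minute interval = 1/3 hours).
P(N ≥ 5) = 1 − P(N ≤ 4) ≈ 0.2435.

0.2435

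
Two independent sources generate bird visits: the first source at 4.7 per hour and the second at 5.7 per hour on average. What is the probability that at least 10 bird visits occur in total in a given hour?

0.5910

Independent Poisson processes superpose: combined rate λ = 4.7 + 5.7 = 10.4 per hour.
So μ = 10.4.
P(N ≥ 10) = 1 − P(N ≤ 9) ≈ 0.5910.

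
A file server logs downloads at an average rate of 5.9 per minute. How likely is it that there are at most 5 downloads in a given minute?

With mean μ = 5.9 per minute,
P(N ≤ 5) = Σ_{j=0}^{5} e^(−μ) μ^j/j! ≈ 0.4619.

0.4619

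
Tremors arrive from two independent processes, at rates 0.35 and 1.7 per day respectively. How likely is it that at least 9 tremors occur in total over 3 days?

0.1686

Independent Poisson processes superpose: combined rate λ = 0.35 + 1.7 = 2.05 per day.
Over the interval, μ = 2.05 × 3 = 6.15 (3 days).
P(N ≥ 9) = 1 − P(N ≤ 8) ≈ 0.1686.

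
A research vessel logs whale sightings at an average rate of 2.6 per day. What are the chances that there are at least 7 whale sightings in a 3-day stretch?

Over the interval, μ = 2.6 × 3 = 7.8 (a 3-day stretch = 3 days).
P(N ≥ 7) = 1 − P(N ≤ 6) = 1 − Σ_{j=0}^{6} e^(−μ) μ^j/j! ≈ 0.6616.

0.6616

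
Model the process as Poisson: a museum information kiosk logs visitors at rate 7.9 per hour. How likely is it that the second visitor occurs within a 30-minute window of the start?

0.9047

Over the interval, μ = 7.9 × 0.5 = 3.95 (a 30-minute window = 0.5 hours).
The second arrival falls in the interval iff at least 2 events occur there: P(S_2 ≤ t) = P(N ≥ 2) = 1 − P(N ≤ 1) ≈ 0.9047.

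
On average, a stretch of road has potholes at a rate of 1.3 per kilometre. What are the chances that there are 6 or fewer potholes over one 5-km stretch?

Over the interval, μ = 1.3 × 5 = 6.5 (a 5-km stretch = 5 kilometres).
P(N ≤ 6) = Σ_{j=0}^{6} e^(−μ) μ^j/j! ≈ 0.5265.

0.5265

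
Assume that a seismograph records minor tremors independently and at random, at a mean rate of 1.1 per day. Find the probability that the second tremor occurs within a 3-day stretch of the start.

0.8414

Over the interval, μ = 1.1 × 3 = 3.3 (a 3-day stretch = 3 days).
The second arrival falls in the interval iff at least 2 events occur there: P(S_2 ≤ t) = P(N ≥ 2) = 1 − P(N ≤ 1) ≈ 0.8414.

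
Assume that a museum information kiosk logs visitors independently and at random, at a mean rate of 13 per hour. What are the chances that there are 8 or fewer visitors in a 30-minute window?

Over the interval, μ = 13 × 0.5 = 6.5 (a 30-minute window = 0.5 hours).
P(N ≤ 8) = Σ_{j=0}^{8} e^(−μ) μ^j/j! ≈ 0.7916.

0.7916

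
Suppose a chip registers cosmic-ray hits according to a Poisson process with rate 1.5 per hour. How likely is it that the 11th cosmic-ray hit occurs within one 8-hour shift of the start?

0.6528

Over the interval, μ = 1.5 × 8 = 12 (an 8-hour shift = 8 hours).
The 11th arrival falls in the interval iff at least 11 events occur there: P(S_11 ≤ t) = P(N ≥ 11) = 1 − P(N ≤ 10) ≈ 0.6528.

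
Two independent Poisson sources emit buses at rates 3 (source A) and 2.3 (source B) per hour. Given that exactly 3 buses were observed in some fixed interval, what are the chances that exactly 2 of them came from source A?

Given the total, each event is independently from source A with probability p = λ_A/(λ_A+λ_B) = 3/5.3 ≈ 0.5660.
So K ~ Binomial(3, 3/5.3): P(K = 2) = C(3,2) · (3/5.3)^2 · (2.3/5.3)^1 ≈ 0.4171.

0.4171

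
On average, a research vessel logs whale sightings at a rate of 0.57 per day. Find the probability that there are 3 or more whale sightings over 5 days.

0.5424

Over the interval, μ = 0.57 × 5 = 2.85 (5 days).
P(N ≥ 3) = 1 − P(N ≤ 2) = 1 − Σ_{j=0}^{2} e^(−μ) μ^j/j! ≈ 0.5424.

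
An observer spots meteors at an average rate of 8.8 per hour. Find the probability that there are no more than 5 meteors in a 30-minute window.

0.7199

Over the interval, μ = 8.8 × 0.5 = 4.4 (a 30-minute window = 0.5 hours).
P(N ≤ 5) = Σ_{j=0}^{5} e^(−μ) μ^j/j! ≈ 0.7199.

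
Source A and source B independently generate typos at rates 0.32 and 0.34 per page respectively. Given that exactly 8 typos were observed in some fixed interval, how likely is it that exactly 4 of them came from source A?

Given the total, each event is independently from source A with probability p = λ_A/(λ_A+λ_B) = 0.32/0.66 ≈ 0.4848.
So K ~ Binomial(8, 0.32/0.66): P(K = 4) = C(8,4) · (0.32/0.66)^4 · (0.34/0.66)^4 ≈ 0.2724.

0.2724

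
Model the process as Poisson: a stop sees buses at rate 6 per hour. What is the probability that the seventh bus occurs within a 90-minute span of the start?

0.7932

Over the interval, μ = 6 × 1.5 = 9 (a 90-minute span = 1.5 hours).
The seventh arrival falls in the interval iff at least 7 events occur there: P(S_7 ≤ t) = P(N ≥ 7) = 1 − P(N ≤ 6) ≈ 0.7932.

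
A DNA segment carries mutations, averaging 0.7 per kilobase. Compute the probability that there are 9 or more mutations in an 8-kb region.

0.1143

Over the interval, μ = 0.7 × 8 = 5.6 (an 8-kb region = 8 kilobases).
P(N ≥ 9) = 1 − P(N ≤ 8) = 1 − Σ_{j=0}^{8} e^(−μ) μ^j/j! ≈ 0.1143.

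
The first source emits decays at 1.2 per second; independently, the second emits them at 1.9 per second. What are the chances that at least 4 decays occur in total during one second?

0.3752

Independent Poisson processes superpose: combined rate λ = 1.2 + 1.9 = 3.1 per second.
So μ = 3.1.
P(N ≥ 4) = 1 − P(N ≤ 3) ≈ 0.3752.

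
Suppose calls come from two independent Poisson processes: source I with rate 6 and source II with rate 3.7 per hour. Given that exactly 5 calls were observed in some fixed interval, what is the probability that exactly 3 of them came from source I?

Given the total, each event is independently from source I with probability p = λ_I/(λ_I+λ_II) = 6/9.7 ≈ 0.6186.
So K ~ Binomial(5, 6/9.7): P(K = 3) = C(5,3) · (6/9.7)^3 · (3.7/9.7)^2 ≈ 0.3443.

0.3443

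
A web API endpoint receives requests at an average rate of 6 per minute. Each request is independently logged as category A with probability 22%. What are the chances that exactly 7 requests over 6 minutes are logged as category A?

0.1409

Thinning: the requests that are logged as category A themselves form a Poisson process with rate 0.22 × 6 = 1.32 per minute.
Over the interval, μ = 1.32 × 6 = 7.92 (6 minutes).
P(N = 7) = e^(−7.92) · 7.92^7/7! ≈ 0.1409.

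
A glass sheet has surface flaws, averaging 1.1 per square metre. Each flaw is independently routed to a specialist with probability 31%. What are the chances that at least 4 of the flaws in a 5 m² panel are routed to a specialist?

Thinning: the flaws that are routed to a specialist themselves form a Poisson process with rate 0.31 × 1.1 = 0.341 per square metre.
Over the interval, μ = 0.341 × 5 = 1.705 (a 5 m² panel = 5 square metres).
P(N ≥ 4) = 1 − P(N ≤ 3) ≈ 0.0939.

0.0939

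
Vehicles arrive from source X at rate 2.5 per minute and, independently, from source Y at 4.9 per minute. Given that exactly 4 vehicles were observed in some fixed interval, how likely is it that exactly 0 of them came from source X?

Given the total, each event is independently from source X with probability p = λ_X/(λ_X+λ_Y) = 2.5/7.4 ≈ 0.3378.
So K ~ Binomial(4, 2.5/7.4): P(K = 0) = C(4,0) · (2.5/7.4)^0 · (4.9/7.4)^4 ≈ 0.1922.

0.1922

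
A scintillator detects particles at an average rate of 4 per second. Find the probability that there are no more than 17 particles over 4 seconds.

0.6593

Over the interval, μ = 4 × 4 = 16 (4 seconds).
P(N ≤ 17) = Σ_{j=0}^{17} e^(−μ) μ^j/j! ≈ 0.6593.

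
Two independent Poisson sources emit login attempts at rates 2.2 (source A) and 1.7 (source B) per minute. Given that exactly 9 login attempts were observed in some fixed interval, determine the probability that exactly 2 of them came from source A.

0.0343

Given the total, each event is independently from source A with probability p = λ_A/(λ_A+λ_B) = 2.2/3.9 ≈ 0.5641.
So K ~ Binomial(9, 2.2/3.9): P(K = 2) = C(9,2) · (2.2/3.9)^2 · (1.7/3.9)^7 ≈ 0.0343.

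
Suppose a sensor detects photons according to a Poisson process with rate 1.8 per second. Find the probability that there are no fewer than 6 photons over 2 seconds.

0.1559

Over the interval, μ = 1.8 × 2 = 3.6 (2 seconds).
P(N ≥ 6) = 1 − P(N ≤ 5) = 1 − Σ_{j=0}^{5} e^(−μ) μ^j/j! ≈ 0.1559.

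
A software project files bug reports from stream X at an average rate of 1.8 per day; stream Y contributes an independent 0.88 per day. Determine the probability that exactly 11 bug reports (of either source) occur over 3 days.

Independent Poisson processes superpose: combined rate λ = 1.8 + 0.88 = 2.68 per day.
Over the interval, μ = 2.68 × 3 = 8.04 (3 days).
P(N = 11) = e^(−8.04) · 8.04^11/11! ≈ 0.0733.

0.0733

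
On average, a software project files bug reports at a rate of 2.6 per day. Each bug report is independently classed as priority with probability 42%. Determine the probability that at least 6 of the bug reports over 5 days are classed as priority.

0.4642

Thinning: the bug reports that are classed as priority themselves form a Poisson process with rate 0.42 × 2.6 = 1.092 per day.
Over the interval, μ = 1.092 × 5 = 5.46 (5 days).
P(N ≥ 6) = 1 − P(N ≤ 5) ≈ 0.4642.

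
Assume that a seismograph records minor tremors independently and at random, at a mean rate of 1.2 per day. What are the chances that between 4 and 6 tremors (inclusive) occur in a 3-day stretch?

0.4115

Over the interval, μ = 1.2 × 3 = 3.6 (a 3-day stretch = 3 days).
P(4 ≤ N ≤ 6) = Σ_{j=4}^{6} e^(−3.6) · 3.6^j/j! ≈ 0.4115.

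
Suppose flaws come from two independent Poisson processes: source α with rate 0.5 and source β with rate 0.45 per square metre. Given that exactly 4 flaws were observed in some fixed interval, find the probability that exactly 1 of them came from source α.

0.2238

Given the total, each event is independently from source α with probability p = λ_α/(λ_α+λ_β) = 0.5/0.95 ≈ 0.5263.
So K ~ Binomial(4, 0.5/0.95): P(K = 1) = C(4,1) · (0.5/0.95)^1 · (0.45/0.95)^3 ≈ 0.2238.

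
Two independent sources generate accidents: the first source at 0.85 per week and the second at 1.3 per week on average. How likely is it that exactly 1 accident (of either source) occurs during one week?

0.2504

Independent Poisson processes superpose: combined rate λ = 0.85 + 1.3 = 2.15 per week.
So μ = 2.15.
P(N = 1) = e^(−2.15) · 2.15^1/1! ≈ 0.2504.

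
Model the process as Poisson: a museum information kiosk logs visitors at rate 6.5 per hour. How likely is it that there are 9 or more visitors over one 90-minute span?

0.6383

Over the interval, μ = 6.5 × 1.5 = 9.75 (a 90-minute span = 1.5 hours).
P(N ≥ 9) = 1 − P(N ≤ 8) = 1 − Σ_{j=0}^{8} e^(−μ) μ^j/j! ≈ 0.6383.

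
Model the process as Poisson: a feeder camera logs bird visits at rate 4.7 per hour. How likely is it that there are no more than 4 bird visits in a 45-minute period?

0.7207

Over the interval, μ = 4.7 × 0.75 = 3.525 (a 45-minute period = 0.75 hours).
P(N ≤ 4) = Σ_{j=0}^{4} e^(−μ) μ^j/j! ≈ 0.7207.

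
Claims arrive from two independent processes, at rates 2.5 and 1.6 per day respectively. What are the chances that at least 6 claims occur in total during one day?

0.2307

Independent Poisson processes superpose: combined rate λ = 2.5 + 1.6 = 4.1 per day.
So μ = 4.1.
P(N ≥ 6) = 1 − P(N ≤ 5) ≈ 0.2307.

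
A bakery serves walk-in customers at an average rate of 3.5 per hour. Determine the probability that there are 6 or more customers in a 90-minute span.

0.4278

Over the interval, μ = 3.5 × 1.5 = 5.25 (a 90-minute span = 1.5 hours).
P(N ≥ 6) = 1 − P(N ≤ 5) = 1 − Σ_{j=0}^{5} e^(−μ) μ^j/j! ≈ 0.4278.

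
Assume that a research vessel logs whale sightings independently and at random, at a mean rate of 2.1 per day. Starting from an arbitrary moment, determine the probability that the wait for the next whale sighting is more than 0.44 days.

0.3969

The wait for the next event is exponential with rate λ = 2.1 per day.
P(T > 0.44) = e^(−λt) = e^(−2.1 × 0.44) = e^(−0.924) ≈ 0.3969.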